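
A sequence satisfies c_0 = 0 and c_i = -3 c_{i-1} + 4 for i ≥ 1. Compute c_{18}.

The fixed point is 4/(1 + 3) = 1, so c_i - 1 = -3(c_{i-1} - 1).
Hence c_i = -1·(-3)^i + 1.
c_{18} = -1·(-3)^{18} + 1 = -1·387420489 + 1 = -387420488.

-387420488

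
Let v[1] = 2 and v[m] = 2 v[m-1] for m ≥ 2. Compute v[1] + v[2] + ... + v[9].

1022

v[2] = 2*2 = 4
v[3] = 2*4 = 8
v[4] = 2*8 = 16
v[5] = 2*16 = 32
v[6] = 2*32 = 64
v[7] = 2*64 = 128
v[8] = 2*128 = 256
v[9] = 2*256 = 512
Sum = 2 + 4 + 8 + 16 + 32 + 64 + 128 + 256 + 512 = 1022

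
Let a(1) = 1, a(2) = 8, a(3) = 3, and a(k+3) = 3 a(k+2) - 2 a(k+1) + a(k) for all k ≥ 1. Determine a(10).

a(4) = 3*3 - 2*8 + 1 = -6
a(5) = 3*(-6) - 2*3 + 8 = -16
a(6) = 3*(-16) - 2*(-6) + 3 = -33
a(7) = 3*(-33) - 2*(-16) + (-6) = -73
a(8) = 3*(-73) - 2*(-33) + (-16) = -169
a(9) = 3*(-169) - 2*(-73) + (-33) = -394
a(10) = 3*(-394) - 2*(-169) + (-73) = -917

-917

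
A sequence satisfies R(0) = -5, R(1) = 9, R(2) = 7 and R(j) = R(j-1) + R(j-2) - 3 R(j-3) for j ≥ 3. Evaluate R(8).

R(3) = 7 + 9 - 3(-5) = 31
R(4) = 31 + 7 - 3(9) = 11
R(5) = 11 + 31 - 3(7) = 21
R(6) = 21 + 11 - 3(31) = -61
R(7) = (-61) + 21 - 3(11) = -73
R(8) = (-73) + (-61) - 3(21) = -197

-197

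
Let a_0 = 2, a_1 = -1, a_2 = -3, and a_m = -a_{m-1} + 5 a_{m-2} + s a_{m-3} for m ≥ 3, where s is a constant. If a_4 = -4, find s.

a_3 = -2 + 2s
a_4 = -13 - 3s
So -13 - 3s = -4, giving s = -3.

-3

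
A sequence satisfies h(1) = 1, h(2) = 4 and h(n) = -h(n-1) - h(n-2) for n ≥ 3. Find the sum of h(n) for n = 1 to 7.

h(3) = -4 - 1 = -5
h(4) = -(-5) - 4 = 1
h(5) = -1 - (-5) = 4
h(6) = -4 - 1 = -5
h(7) = -(-5) - 4 = 1
Sum = 1 + 4 + (-5) + 1 + 4 + (-5) + 1 = 1

1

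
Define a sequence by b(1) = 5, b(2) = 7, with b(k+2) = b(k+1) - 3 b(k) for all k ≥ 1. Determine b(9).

-440

b(3) = 7 - 3(5) = -8
b(4) = (-8) - 3(7) = -29
b(5) = (-29) - 3(-8) = -5
b(6) = (-5) - 3(-29) = 82
b(7) = 82 - 3(-5) = 97
b(8) = 97 - 3(82) = -149
b(9) = (-149) - 3(97) = -440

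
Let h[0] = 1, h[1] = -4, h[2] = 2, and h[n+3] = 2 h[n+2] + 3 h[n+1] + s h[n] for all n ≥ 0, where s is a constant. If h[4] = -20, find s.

h[3] = -8 + s
h[4] = -10 - 2s
So -10 - 2s = -20, giving s = 5.

5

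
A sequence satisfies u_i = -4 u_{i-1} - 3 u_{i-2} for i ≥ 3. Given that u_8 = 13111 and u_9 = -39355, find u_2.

Rearranging, u_{i-2} = (u_i + 4 u_{i-1}) / -3.
u_7 = (-39355 + 4*13111) / -3 = 13089/-3 = -4363
u_6 = (13111 + 4*(-4363)) / -3 = -4341/-3 = 1447
u_5 = (-4363 + 4*1447) / -3 = 1425/-3 = -475
u_4 = (1447 + 4*(-475)) / -3 = -453/-3 = 151
u_3 = (-475 + 4*151) / -3 = 129/-3 = -43
u_2 = (151 + 4*(-43)) / -3 = -21/-3 = 7

7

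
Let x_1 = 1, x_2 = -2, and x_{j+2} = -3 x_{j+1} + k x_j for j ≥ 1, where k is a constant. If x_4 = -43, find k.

5

x_3 = 6 + k
x_4 = -18 - 5k
So -18 - 5k = -43, giving k = 5.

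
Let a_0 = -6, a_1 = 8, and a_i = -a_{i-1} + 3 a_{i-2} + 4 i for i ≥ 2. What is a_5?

274

a_2 = -8 + 3*(-6) + 8 = -18
a_3 = -(-18) + 3*8 + 12 = 54
a_4 = -54 + 3*(-18) + 16 = -92
a_5 = -(-92) + 3*54 + 20 = 274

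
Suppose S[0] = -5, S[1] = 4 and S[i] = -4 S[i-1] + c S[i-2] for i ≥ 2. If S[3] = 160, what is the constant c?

S[2] = -16 - 5c
S[3] = 64 + 24c
So 64 + 24c = 160, giving c = 4.

4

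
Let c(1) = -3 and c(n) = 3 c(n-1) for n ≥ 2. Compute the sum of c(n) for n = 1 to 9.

-29523

c(2) = 3*(-3) = -9
c(3) = 3*(-9) = -27
c(4) = 3*(-27) = -81
c(5) = 3*(-81) = -243
c(6) = 3*(-243) = -729
c(7) = 3*(-729) = -2187
c(8) = 3*(-2187) = -6561
c(9) = 3*(-6561) = -19683
Sum = (-3) + (-9) + (-27) + (-81) + (-243) + (-729) + (-2187) + (-6561) + (-19683) = -29523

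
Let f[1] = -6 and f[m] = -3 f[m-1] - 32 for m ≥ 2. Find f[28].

The fixed point is -32/(1 + 3) = -8, so f[m] + 8 = -3(f[m-1] + 8).
Hence f[m] = 2·(-3)^{m-1} - 8.
f[28] = 2·(-3)^{27} - 8 = 2·-7625597484987 - 8 = -15251194969982.

-15251194969982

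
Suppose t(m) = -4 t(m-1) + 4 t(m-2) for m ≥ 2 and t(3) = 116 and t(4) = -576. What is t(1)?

1

Rearranging, t(m-2) = (t(m) + 4 t(m-1)) / 4.
t(2) = (-576 + 4·116) / 4 = -112/4 = -28
t(1) = (116 + 4·(-28)) / 4 = 4/4 = 1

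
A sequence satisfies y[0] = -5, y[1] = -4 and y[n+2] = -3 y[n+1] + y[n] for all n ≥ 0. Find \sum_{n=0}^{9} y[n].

y[2] = -3·(-4) + (-5) = 7
y[3] = -3·7 + (-4) = -25
y[4] = -3·(-25) + 7 = 82
y[5] = -3·82 + (-25) = -271
y[6] = -3·(-271) + 82 = 895
y[7] = -3·895 + (-271) = -2956
y[8] = -3·(-2956) + 895 = 9763
y[9] = -3·9763 + (-2956) = -32245
Sum = (-5) + (-4) + 7 + (-25) + 82 + (-271) + 895 + (-2956) + 9763 + (-32245) = -24759

-24759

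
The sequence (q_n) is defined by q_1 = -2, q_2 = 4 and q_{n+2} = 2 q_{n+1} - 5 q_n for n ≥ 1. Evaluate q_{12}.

q_3 = 2(4) - 5(-2) = 18
q_4 = 2(18) - 5(4) = 16
q_5 = 2(16) - 5(18) = -58
q_6 = 2(-58) - 5(16) = -196
q_7 = 2(-196) - 5(-58) = -102
q_8 = 2(-102) - 5(-196) = 776
q_9 = 2(776) - 5(-102) = 2062
q_{10} = 2(2062) - 5(776) = 244
q_{11} = 2(244) - 5(2062) = -9822
q_{12} = 2(-9822) - 5(244) = -20864

-20864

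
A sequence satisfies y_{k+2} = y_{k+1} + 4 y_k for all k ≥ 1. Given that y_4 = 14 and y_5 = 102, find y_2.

Rearranging, y_{k-2} = (y_k - y_{k-1}) / 4.
y_3 = (102 - 14) / 4 = 88/4 = 22
y_2 = (14 - 22) / 4 = -8/4 = -2

-2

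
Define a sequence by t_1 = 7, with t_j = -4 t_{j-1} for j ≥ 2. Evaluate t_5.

1792

t_2 = -4(7) = -28
t_3 = -4(-28) = 112
t_4 = -4(112) = -448
t_5 = -4(-448) = 1792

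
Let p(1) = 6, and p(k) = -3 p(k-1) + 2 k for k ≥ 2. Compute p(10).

-100870

p(2) = -3*6 + 4 = -14
p(3) = -3*(-14) + 6 = 48
p(4) = -3*48 + 8 = -136
p(5) = -3*(-136) + 10 = 418
p(6) = -3*418 + 12 = -1242
p(7) = -3*(-1242) + 14 = 3740
p(8) = -3*3740 + 16 = -11204
p(9) = -3*(-11204) + 18 = 33630
p(10) = -3*33630 + 20 = -100870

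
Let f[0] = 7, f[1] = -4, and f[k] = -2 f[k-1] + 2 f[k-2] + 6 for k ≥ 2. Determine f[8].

9622

f[2] = -2*(-4) + 2*7 + 6 = 28
f[3] = -2*28 + 2*(-4) + 6 = -58
f[4] = -2*(-58) + 2*28 + 6 = 178
f[5] = -2*178 + 2*(-58) + 6 = -466
f[6] = -2*(-466) + 2*178 + 6 = 1294
f[7] = -2*1294 + 2*(-466) + 6 = -3514
f[8] = -2*(-3514) + 2*1294 + 6 = 9622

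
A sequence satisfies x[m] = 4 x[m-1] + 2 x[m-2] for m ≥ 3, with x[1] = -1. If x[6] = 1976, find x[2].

6

Let x[2] = v.
x[3] = -2 + 4v
x[4] = -8 + 18v
x[5] = -36 + 80v
x[6] = -160 + 356v
So -160 + 356v = 1976, giving v = 6.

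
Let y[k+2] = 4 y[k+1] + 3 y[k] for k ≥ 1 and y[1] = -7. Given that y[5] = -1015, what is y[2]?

-7

Let y[2] = z.
y[3] = -21 + 4z
y[4] = -84 + 19z
y[5] = -399 + 88z
So -399 + 88z = -1015, giving z = -7.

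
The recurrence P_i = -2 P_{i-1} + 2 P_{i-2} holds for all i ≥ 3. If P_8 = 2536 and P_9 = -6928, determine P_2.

7

Rearranging, P_{i-2} = (P_i + 2 P_{i-1}) / 2.
P_7 = (-6928 + 2·2536) / 2 = -1856/2 = -928
P_6 = (2536 + 2·(-928)) / 2 = 680/2 = 340
P_5 = (-928 + 2·340) / 2 = -248/2 = -124
P_4 = (340 + 2·(-124)) / 2 = 92/2 = 46
P_3 = (-124 + 2·46) / 2 = -32/2 = -16
P_2 = (46 + 2·(-16)) / 2 = 14/2 = 7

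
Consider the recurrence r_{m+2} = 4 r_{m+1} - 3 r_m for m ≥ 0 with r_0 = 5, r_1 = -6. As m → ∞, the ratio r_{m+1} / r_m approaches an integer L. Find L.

3

The characteristic equation is r^2 - 4r + 3 = 0, which factors as (r - 3)(r - 1) = 0.
So the roots are 3 and 1. Since |3| > |1| and the coefficient of 3^m is non-zero, the ratio tends to 3.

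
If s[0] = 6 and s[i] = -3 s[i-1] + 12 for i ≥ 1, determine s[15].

-43046718

The fixed point is 12/(1 + 3) = 3, so s[i] - 3 = -3(s[i-1] - 3).
Hence s[i] = 3·(-3)^i + 3.
s[15] = 3·(-3)^{15} + 3 = 3·-14348907 + 3 = -43046718.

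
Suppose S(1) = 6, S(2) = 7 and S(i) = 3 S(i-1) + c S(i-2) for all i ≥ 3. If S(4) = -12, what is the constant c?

S(3) = 21 + 6c
S(4) = 63 + 25c
So 63 + 25c = -12, giving c = -3.

-3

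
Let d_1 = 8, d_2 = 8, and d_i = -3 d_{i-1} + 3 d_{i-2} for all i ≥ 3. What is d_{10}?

d_3 = -3*8 + 3*8 = 0
d_4 = -3*0 + 3*8 = 24
d_5 = -3*24 + 3*0 = -72
d_6 = -3*(-72) + 3*24 = 288
d_7 = -3*288 + 3*(-72) = -1080
d_8 = -3*(-1080) + 3*288 = 4104
d_9 = -3*4104 + 3*(-1080) = -15552
d_{10} = -3*(-15552) + 3*4104 = 58968

58968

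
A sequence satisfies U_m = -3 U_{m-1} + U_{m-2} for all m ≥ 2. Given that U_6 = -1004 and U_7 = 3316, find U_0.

4

Rearranging, U_{m-2} = U_m + 3 U_{m-1}.
U_5 = 3316 + 3*(-1004) = 304
U_4 = -1004 + 3*304 = -92
U_3 = 304 + 3*(-92) = 28
U_2 = -92 + 3*28 = -8
U_1 = 28 + 3*(-8) = 4
U_0 = -8 + 3*4 = 4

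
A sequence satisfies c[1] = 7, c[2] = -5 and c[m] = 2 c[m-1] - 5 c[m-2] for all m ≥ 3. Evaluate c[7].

555

c[3] = 2·(-5) - 5·7 = -45
c[4] = 2·(-45) - 5·(-5) = -65
c[5] = 2·(-65) - 5·(-45) = 95
c[6] = 2·95 - 5·(-65) = 515
c[7] = 2·515 - 5·95 = 555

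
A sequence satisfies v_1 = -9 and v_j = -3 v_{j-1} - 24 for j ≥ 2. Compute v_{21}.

-10460353209

The fixed point is -24/(1 + 3) = -6, so v_j + 6 = -3(v_{j-1} + 6).
Hence v_j = -3·(-3)^{j-1} - 6.
v_{21} = -3·(-3)^{20} - 6 = -3·3486784401 - 6 = -10460353209.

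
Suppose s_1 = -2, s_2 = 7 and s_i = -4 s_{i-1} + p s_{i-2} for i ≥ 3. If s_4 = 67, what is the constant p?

s_3 = -28 - 2p
s_4 = 112 + 15p
So 112 + 15p = 67, giving p = -3.

-3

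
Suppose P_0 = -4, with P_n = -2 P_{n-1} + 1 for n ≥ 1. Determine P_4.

P_1 = -2·(-4) + 1 = 9
P_2 = -2·9 + 1 = -17
P_3 = -2·(-17) + 1 = 35
P_4 = -2·35 + 1 = -69

-69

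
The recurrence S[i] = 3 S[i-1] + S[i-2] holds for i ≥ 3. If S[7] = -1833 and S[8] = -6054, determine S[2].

Rearranging, S[i-2] = S[i] - 3 S[i-1].
S[6] = -6054 - 3(-1833) = -555
S[5] = -1833 - 3(-555) = -168
S[4] = -555 - 3(-168) = -51
S[3] = -168 - 3(-51) = -15
S[2] = -51 - 3(-15) = -6

-6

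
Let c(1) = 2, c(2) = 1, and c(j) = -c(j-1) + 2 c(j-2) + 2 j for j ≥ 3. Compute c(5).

c(3) = -1 + 2*2 + 6 = 9
c(4) = -9 + 2*1 + 8 = 1
c(5) = -1 + 2*9 + 10 = 27

27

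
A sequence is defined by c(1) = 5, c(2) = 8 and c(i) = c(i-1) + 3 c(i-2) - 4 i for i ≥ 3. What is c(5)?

32

c(3) = 8 + 3(5) - 12 = 11
c(4) = 11 + 3(8) - 16 = 19
c(5) = 19 + 3(11) - 20 = 32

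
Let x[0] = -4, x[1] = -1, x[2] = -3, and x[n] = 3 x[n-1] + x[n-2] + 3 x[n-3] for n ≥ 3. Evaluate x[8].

x[3] = 3·(-3) + (-1) + 3·(-4) = -22
x[4] = 3·(-22) + (-3) + 3·(-1) = -72
x[5] = 3·(-72) + (-22) + 3·(-3) = -247
x[6] = 3·(-247) + (-72) + 3·(-22) = -879
x[7] = 3·(-879) + (-247) + 3·(-72) = -3100
x[8] = 3·(-3100) + (-879) + 3·(-247) = -10920

-10920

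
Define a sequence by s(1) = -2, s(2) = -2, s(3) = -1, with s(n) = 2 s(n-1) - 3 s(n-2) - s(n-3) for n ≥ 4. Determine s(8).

s(4) = 2·(-1) - 3·(-2) - (-2) = 6
s(5) = 2·6 - 3·(-1) - (-2) = 17
s(6) = 2·17 - 3·6 - (-1) = 17
s(7) = 2·17 - 3·17 - 6 = -23
s(8) = 2·(-23) - 3·17 - 17 = -114

-114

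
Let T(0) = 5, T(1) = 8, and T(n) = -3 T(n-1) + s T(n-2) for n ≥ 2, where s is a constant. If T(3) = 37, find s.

T(2) = -24 + 5s
T(3) = 72 - 7s
So 72 - 7s = 37, giving s = 5.

5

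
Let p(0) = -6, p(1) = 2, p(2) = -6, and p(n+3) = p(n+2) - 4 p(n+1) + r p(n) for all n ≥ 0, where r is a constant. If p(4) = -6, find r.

p(3) = -14 - 6r
p(4) = 10 - 4r
So 10 - 4r = -6, giving r = 4.

4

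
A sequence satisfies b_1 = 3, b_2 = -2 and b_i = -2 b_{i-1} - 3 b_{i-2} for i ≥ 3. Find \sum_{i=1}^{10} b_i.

297

b_3 = -2·(-2) - 3·3 = -5
b_4 = -2·(-5) - 3·(-2) = 16
b_5 = -2·16 - 3·(-5) = -17
b_6 = -2·(-17) - 3·16 = -14
b_7 = -2·(-14) - 3·(-17) = 79
b_8 = -2·79 - 3·(-14) = -116
b_9 = -2·(-116) - 3·79 = -5
b_{10} = -2·(-5) - 3·(-116) = 358
Sum = 3 + (-2) + (-5) + 16 + (-17) + (-14) + 79 + (-116) + (-5) + 358 = 297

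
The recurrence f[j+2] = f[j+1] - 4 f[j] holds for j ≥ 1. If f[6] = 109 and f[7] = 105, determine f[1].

Rearranging, f[j-2] = (f[j] - f[j-1]) / -4.
f[5] = (105 - 109) / -4 = -4/-4 = 1
f[4] = (109 - 1) / -4 = 108/-4 = -27
f[3] = (1 - (-27)) / -4 = 28/-4 = -7
f[2] = (-27 - (-7)) / -4 = -20/-4 = 5
f[1] = (-7 - 5) / -4 = -12/-4 = 3

3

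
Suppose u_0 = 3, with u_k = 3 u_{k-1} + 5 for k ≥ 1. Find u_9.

108254

u_1 = 3*3 + 5 = 14
u_2 = 3*14 + 5 = 47
u_3 = 3*47 + 5 = 146
u_4 = 3*146 + 5 = 443
u_5 = 3*443 + 5 = 1334
u_6 = 3*1334 + 5 = 4007
u_7 = 3*4007 + 5 = 12026
u_8 = 3*12026 + 5 = 36083
u_9 = 3*36083 + 5 = 108254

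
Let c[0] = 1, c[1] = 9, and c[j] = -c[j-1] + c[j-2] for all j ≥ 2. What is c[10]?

c[2] = -9 + 1 = -8
c[3] = -(-8) + 9 = 17
c[4] = -17 + (-8) = -25
c[5] = -(-25) + 17 = 42
c[6] = -42 + (-25) = -67
c[7] = -(-67) + 42 = 109
c[8] = -109 + (-67) = -176
c[9] = -(-176) + 109 = 285
c[10] = -285 + (-176) = -461

-461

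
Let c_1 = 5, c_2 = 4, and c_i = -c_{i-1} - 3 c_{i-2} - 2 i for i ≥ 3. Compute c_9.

-49

c_3 = -4 - 3*5 - 6 = -25
c_4 = -(-25) - 3*4 - 8 = 5
c_5 = -5 - 3*(-25) - 10 = 60
c_6 = -60 - 3*5 - 12 = -87
c_7 = -(-87) - 3*60 - 14 = -107
c_8 = -(-107) - 3*(-87) - 16 = 352
c_9 = -352 - 3*(-107) - 18 = -49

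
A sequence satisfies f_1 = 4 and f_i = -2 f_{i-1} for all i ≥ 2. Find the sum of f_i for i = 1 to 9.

f_2 = -2·4 = -8
f_3 = -2·(-8) = 16
f_4 = -2·16 = -32
f_5 = -2·(-32) = 64
f_6 = -2·64 = -128
f_7 = -2·(-128) = 256
f_8 = -2·256 = -512
f_9 = -2·(-512) = 1024
Sum = 4 + (-8) + 16 + (-32) + 64 + (-128) + 256 + (-512) + 1024 = 684

684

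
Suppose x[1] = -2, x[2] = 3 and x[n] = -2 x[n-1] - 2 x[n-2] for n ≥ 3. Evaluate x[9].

x[3] = -2·3 - 2·(-2) = -2
x[4] = -2·(-2) - 2·3 = -2
x[5] = -2·(-2) - 2·(-2) = 8
x[6] = -2·8 - 2·(-2) = -12
x[7] = -2·(-12) - 2·8 = 8
x[8] = -2·8 - 2·(-12) = 8
x[9] = -2·8 - 2·8 = -32

-32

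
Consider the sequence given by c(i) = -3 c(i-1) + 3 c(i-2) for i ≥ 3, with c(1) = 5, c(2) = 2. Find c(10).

-69093

c(3) = -3(2) + 3(5) = 9
c(4) = -3(9) + 3(2) = -21
c(5) = -3(-21) + 3(9) = 90
c(6) = -3(90) + 3(-21) = -333
c(7) = -3(-333) + 3(90) = 1269
c(8) = -3(1269) + 3(-333) = -4806
c(9) = -3(-4806) + 3(1269) = 18225
c(10) = -3(18225) + 3(-4806) = -69093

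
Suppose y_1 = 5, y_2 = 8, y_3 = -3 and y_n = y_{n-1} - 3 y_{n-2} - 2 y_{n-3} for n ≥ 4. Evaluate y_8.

148

y_4 = (-3) - 3(8) - 2(5) = -37
y_5 = (-37) - 3(-3) - 2(8) = -44
y_6 = (-44) - 3(-37) - 2(-3) = 73
y_7 = 73 - 3(-44) - 2(-37) = 279
y_8 = 279 - 3(73) - 2(-44) = 148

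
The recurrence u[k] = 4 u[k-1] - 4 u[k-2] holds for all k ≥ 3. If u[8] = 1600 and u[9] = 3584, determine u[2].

7

Rearranging, u[k-2] = (u[k] - 4 u[k-1]) / -4.
u[7] = (3584 - 4(1600)) / -4 = -2816/-4 = 704
u[6] = (1600 - 4(704)) / -4 = -1216/-4 = 304
u[5] = (704 - 4(304)) / -4 = -512/-4 = 128
u[4] = (304 - 4(128)) / -4 = -208/-4 = 52
u[3] = (128 - 4(52)) / -4 = -80/-4 = 20
u[2] = (52 - 4(20)) / -4 = -28/-4 = 7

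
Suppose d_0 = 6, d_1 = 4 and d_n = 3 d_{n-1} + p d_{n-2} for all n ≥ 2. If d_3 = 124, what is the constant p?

4

d_2 = 12 + 6p
d_3 = 36 + 22p
So 36 + 22p = 124, giving p = 4.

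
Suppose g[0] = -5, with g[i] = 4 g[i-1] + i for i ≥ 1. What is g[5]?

g[1] = 4·(-5) + 1 = -19
g[2] = 4·(-19) + 2 = -74
g[3] = 4·(-74) + 3 = -293
g[4] = 4·(-293) + 4 = -1168
g[5] = 4·(-1168) + 5 = -4667

-4667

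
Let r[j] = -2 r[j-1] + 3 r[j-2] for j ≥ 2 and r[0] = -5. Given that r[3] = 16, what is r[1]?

-2

Let r[1] = y.
r[2] = -15 - 2y
r[3] = 30 + 7y
So 30 + 7y = 16, giving y = -2.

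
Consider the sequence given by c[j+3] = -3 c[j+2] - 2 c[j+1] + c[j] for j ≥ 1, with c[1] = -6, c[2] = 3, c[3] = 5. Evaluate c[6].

-163

c[4] = -3(5) - 2(3) + (-6) = -27
c[5] = -3(-27) - 2(5) + 3 = 74
c[6] = -3(74) - 2(-27) + 5 = -163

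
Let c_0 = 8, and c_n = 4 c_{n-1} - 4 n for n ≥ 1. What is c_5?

c_1 = 4(8) - 4 = 28
c_2 = 4(28) - 8 = 104
c_3 = 4(104) - 12 = 404
c_4 = 4(404) - 16 = 1600
c_5 = 4(1600) - 20 = 6380

6380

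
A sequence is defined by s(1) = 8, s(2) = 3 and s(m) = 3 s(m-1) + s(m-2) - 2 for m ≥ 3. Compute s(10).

s(3) = 3*3 + 8 - 2 = 15
s(4) = 3*15 + 3 - 2 = 46
s(5) = 3*46 + 15 - 2 = 151
s(6) = 3*151 + 46 - 2 = 497
s(7) = 3*497 + 151 - 2 = 1640
s(8) = 3*1640 + 497 - 2 = 5415
s(9) = 3*5415 + 1640 - 2 = 17883
s(10) = 3*17883 + 5415 - 2 = 59062

59062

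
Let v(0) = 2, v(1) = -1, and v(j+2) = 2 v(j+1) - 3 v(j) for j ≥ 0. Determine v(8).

v(2) = 2*(-1) - 3*2 = -8
v(3) = 2*(-8) - 3*(-1) = -13
v(4) = 2*(-13) - 3*(-8) = -2
v(5) = 2*(-2) - 3*(-13) = 35
v(6) = 2*35 - 3*(-2) = 76
v(7) = 2*76 - 3*35 = 47
v(8) = 2*47 - 3*76 = -134

-134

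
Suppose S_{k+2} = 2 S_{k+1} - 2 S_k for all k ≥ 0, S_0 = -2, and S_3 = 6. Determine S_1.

Let S_1 = y.
S_2 = 4 + 2y
S_3 = 8 + 2y
So 8 + 2y = 6, giving y = -1.

-1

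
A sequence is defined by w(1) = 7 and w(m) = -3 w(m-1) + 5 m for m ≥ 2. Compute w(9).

w(2) = -3(7) + 10 = -11
w(3) = -3(-11) + 15 = 48
w(4) = -3(48) + 20 = -124
w(5) = -3(-124) + 25 = 397
w(6) = -3(397) + 30 = -1161
w(7) = -3(-1161) + 35 = 3518
w(8) = -3(3518) + 40 = -10514
w(9) = -3(-10514) + 45 = 31587

31587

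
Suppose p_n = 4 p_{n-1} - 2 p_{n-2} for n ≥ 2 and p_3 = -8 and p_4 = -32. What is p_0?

Rearranging, p_{n-2} = (p_n - 4 p_{n-1}) / -2.
p_2 = (-32 - 4·(-8)) / -2 = 0/-2 = 0
p_1 = (-8 - 4·0) / -2 = -8/-2 = 4
p_0 = (0 - 4·4) / -2 = -16/-2 = 8

8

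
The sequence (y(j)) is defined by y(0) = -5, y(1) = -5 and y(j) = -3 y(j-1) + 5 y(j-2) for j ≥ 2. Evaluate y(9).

71545

y(2) = -3(-5) + 5(-5) = -10
y(3) = -3(-10) + 5(-5) = 5
y(4) = -3(5) + 5(-10) = -65
y(5) = -3(-65) + 5(5) = 220
y(6) = -3(220) + 5(-65) = -985
y(7) = -3(-985) + 5(220) = 4055
y(8) = -3(4055) + 5(-985) = -17090
y(9) = -3(-17090) + 5(4055) = 71545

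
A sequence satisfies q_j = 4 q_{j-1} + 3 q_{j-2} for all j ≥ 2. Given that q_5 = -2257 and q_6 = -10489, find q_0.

Rearranging, q_{j-2} = (q_j - 4 q_{j-1}) / 3.
q_4 = (-10489 - 4·(-2257)) / 3 = -1461/3 = -487
q_3 = (-2257 - 4·(-487)) / 3 = -309/3 = -103
q_2 = (-487 - 4·(-103)) / 3 = -75/3 = -25
q_1 = (-103 - 4·(-25)) / 3 = -3/3 = -1
q_0 = (-25 - 4·(-1)) / 3 = -21/3 = -7

-7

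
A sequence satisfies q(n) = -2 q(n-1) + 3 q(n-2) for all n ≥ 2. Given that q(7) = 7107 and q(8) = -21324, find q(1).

Rearranging, q(n-2) = (q(n) + 2 q(n-1)) / 3.
q(6) = (-21324 + 2*7107) / 3 = -7110/3 = -2370
q(5) = (7107 + 2*(-2370)) / 3 = 2367/3 = 789
q(4) = (-2370 + 2*789) / 3 = -792/3 = -264
q(3) = (789 + 2*(-264)) / 3 = 261/3 = 87
q(2) = (-264 + 2*87) / 3 = -90/3 = -30
q(1) = (87 + 2*(-30)) / 3 = 27/3 = 9

9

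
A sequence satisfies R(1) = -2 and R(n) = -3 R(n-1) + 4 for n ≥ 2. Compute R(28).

22876792454962

The fixed point is 4/(1 + 3) = 1, so R(n) - 1 = -3(R(n-1) - 1).
Hence R(n) = -3·(-3)^{n-1} + 1.
R(28) = -3·(-3)^{27} + 1 = -3·-7625597484987 + 1 = 22876792454962.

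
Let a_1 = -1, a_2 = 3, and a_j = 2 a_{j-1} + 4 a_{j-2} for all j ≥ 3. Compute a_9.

a_3 = 2*3 + 4*(-1) = 2
a_4 = 2*2 + 4*3 = 16
a_5 = 2*16 + 4*2 = 40
a_6 = 2*40 + 4*16 = 144
a_7 = 2*144 + 4*40 = 448
a_8 = 2*448 + 4*144 = 1472
a_9 = 2*1472 + 4*448 = 4736

4736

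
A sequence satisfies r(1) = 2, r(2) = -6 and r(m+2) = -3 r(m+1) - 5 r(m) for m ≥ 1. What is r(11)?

1958

r(3) = -3(-6) - 5(2) = 8
r(4) = -3(8) - 5(-6) = 6
r(5) = -3(6) - 5(8) = -58
r(6) = -3(-58) - 5(6) = 144
r(7) = -3(144) - 5(-58) = -142
r(8) = -3(-142) - 5(144) = -294
r(9) = -3(-294) - 5(-142) = 1592
r(10) = -3(1592) - 5(-294) = -3306
r(11) = -3(-3306) - 5(1592) = 1958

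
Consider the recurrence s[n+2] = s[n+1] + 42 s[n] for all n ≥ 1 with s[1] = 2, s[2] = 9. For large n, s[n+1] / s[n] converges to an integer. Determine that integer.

7

The characteristic equation is r^2 - r - 42 = 0, which factors as (r - 7)(r + 6) = 0.
So the roots are 7 and -6. Since |7| > |-6| and the coefficient of 7^n is non-zero, the ratio tends to 7.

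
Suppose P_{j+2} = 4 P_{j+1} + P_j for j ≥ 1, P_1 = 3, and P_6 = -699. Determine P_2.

Let P_2 = v.
P_3 = 3 + 4v
P_4 = 12 + 17v
P_5 = 51 + 72v
P_6 = 216 + 305v
So 216 + 305v = -699, giving v = -3.

-3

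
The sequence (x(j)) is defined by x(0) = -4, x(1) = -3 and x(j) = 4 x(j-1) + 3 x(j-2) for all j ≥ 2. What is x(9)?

x(2) = 4(-3) + 3(-4) = -24
x(3) = 4(-24) + 3(-3) = -105
x(4) = 4(-105) + 3(-24) = -492
x(5) = 4(-492) + 3(-105) = -2283
x(6) = 4(-2283) + 3(-492) = -10608
x(7) = 4(-10608) + 3(-2283) = -49281
x(8) = 4(-49281) + 3(-10608) = -228948
x(9) = 4(-228948) + 3(-49281) = -1063635

-1063635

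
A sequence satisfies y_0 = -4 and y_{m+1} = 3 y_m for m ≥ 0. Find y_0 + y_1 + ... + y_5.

-1456

y_1 = 3*(-4) = -12
y_2 = 3*(-12) = -36
y_3 = 3*(-36) = -108
y_4 = 3*(-108) = -324
y_5 = 3*(-324) = -972
Sum = (-4) + (-12) + (-36) + (-108) + (-324) + (-972) = -1456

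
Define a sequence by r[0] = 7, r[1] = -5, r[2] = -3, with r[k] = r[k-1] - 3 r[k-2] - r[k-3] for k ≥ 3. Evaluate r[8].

r[3] = (-3) - 3*(-5) - 7 = 5
r[4] = 5 - 3*(-3) - (-5) = 19
r[5] = 19 - 3*5 - (-3) = 7
r[6] = 7 - 3*19 - 5 = -55
r[7] = (-55) - 3*7 - 19 = -95
r[8] = (-95) - 3*(-55) - 7 = 63

63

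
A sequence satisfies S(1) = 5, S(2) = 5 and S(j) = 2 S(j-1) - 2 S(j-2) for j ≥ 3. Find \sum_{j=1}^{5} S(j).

S(3) = 2(5) - 2(5) = 0
S(4) = 2(0) - 2(5) = -10
S(5) = 2(-10) - 2(0) = -20
Sum = 5 + 5 + 0 + (-10) + (-20) = -20

-20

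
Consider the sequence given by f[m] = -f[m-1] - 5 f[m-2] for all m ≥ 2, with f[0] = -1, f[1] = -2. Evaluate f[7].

f[2] = -(-2) - 5*(-1) = 7
f[3] = -7 - 5*(-2) = 3
f[4] = -3 - 5*7 = -38
f[5] = -(-38) - 5*3 = 23
f[6] = -23 - 5*(-38) = 167
f[7] = -167 - 5*23 = -282

-282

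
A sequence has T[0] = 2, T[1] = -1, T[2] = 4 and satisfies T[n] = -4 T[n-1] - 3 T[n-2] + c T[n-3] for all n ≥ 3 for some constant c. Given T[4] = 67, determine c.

-3

T[3] = -13 + 2c
T[4] = 40 - 9c
So 40 - 9c = 67, giving c = -3.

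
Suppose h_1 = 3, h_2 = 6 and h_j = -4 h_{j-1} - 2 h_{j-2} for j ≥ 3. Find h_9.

-50640

h_3 = -4*6 - 2*3 = -30
h_4 = -4*(-30) - 2*6 = 108
h_5 = -4*108 - 2*(-30) = -372
h_6 = -4*(-372) - 2*108 = 1272
h_7 = -4*1272 - 2*(-372) = -4344
h_8 = -4*(-4344) - 2*1272 = 14832
h_9 = -4*14832 - 2*(-4344) = -50640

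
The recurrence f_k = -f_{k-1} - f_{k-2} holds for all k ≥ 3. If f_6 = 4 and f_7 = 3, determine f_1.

3

Rearranging, f_{k-2} = -(f_k + f_{k-1}).
f_5 = -(3 + 4) = -7
f_4 = -(4 + (-7)) = 3
f_3 = -(-7 + 3) = 4
f_2 = -(3 + 4) = -7
f_1 = -(4 + (-7)) = 3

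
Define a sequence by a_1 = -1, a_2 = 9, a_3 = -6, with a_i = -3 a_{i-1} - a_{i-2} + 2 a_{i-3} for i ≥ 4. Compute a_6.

a_4 = -3*(-6) - 9 + 2*(-1) = 7
a_5 = -3*7 - (-6) + 2*9 = 3
a_6 = -3*3 - 7 + 2*(-6) = -28

-28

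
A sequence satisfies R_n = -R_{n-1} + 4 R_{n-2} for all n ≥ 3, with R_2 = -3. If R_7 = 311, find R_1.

Let R_1 = z.
R_3 = 3 + 4z
R_4 = -15 - 4z
R_5 = 27 + 20z
R_6 = -87 - 36z
R_7 = 195 + 116z
So 195 + 116z = 311, giving z = 1.

1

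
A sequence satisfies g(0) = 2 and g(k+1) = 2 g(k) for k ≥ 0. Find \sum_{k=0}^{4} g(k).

62

g(1) = 2(2) = 4
g(2) = 2(4) = 8
g(3) = 2(8) = 16
g(4) = 2(16) = 32
Sum = 2 + 4 + 8 + 16 + 32 = 62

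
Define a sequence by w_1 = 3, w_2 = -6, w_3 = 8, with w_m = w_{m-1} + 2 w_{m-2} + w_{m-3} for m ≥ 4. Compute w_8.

71

w_4 = 8 + 2·(-6) + 3 = -1
w_5 = (-1) + 2·8 + (-6) = 9
w_6 = 9 + 2·(-1) + 8 = 15
w_7 = 15 + 2·9 + (-1) = 32
w_8 = 32 + 2·15 + 9 = 71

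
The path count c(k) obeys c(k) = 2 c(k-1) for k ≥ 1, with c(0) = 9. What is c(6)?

576

c(1) = 2(9) = 18
c(2) = 2(18) = 36
c(3) = 2(36) = 72
c(4) = 2(72) = 144
c(5) = 2(144) = 288
c(6) = 2(288) = 576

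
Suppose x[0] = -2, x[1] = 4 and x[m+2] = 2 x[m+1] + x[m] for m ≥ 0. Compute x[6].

222

x[2] = 2(4) + (-2) = 6
x[3] = 2(6) + 4 = 16
x[4] = 2(16) + 6 = 38
x[5] = 2(38) + 16 = 92
x[6] = 2(92) + 38 = 222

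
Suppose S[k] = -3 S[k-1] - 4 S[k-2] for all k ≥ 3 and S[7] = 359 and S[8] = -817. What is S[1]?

Rearranging, S[k-2] = (S[k] + 3 S[k-1]) / -4.
S[6] = (-817 + 3(359)) / -4 = 260/-4 = -65
S[5] = (359 + 3(-65)) / -4 = 164/-4 = -41
S[4] = (-65 + 3(-41)) / -4 = -188/-4 = 47
S[3] = (-41 + 3(47)) / -4 = 100/-4 = -25
S[2] = (47 + 3(-25)) / -4 = -28/-4 = 7
S[1] = (-25 + 3(7)) / -4 = -4/-4 = 1

1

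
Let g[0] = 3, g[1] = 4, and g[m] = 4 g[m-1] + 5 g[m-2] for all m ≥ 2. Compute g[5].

3644

g[2] = 4·4 + 5·3 = 31
g[3] = 4·31 + 5·4 = 144
g[4] = 4·144 + 5·31 = 731
g[5] = 4·731 + 5·144 = 3644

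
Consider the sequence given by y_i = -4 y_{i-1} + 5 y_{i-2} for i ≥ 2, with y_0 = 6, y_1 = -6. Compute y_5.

-6246

y_2 = -4*(-6) + 5*6 = 54
y_3 = -4*54 + 5*(-6) = -246
y_4 = -4*(-246) + 5*54 = 1254
y_5 = -4*1254 + 5*(-246) = -6246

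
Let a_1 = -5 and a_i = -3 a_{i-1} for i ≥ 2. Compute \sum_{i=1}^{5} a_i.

a_2 = -3·(-5) = 15
a_3 = -3·15 = -45
a_4 = -3·(-45) = 135
a_5 = -3·135 = -405
Sum = (-5) + 15 + (-45) + 135 + (-405) = -305

-305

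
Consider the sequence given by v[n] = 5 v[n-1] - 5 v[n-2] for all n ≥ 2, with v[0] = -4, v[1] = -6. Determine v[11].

-293750

v[2] = 5(-6) - 5(-4) = -10
v[3] = 5(-10) - 5(-6) = -20
v[4] = 5(-20) - 5(-10) = -50
v[5] = 5(-50) - 5(-20) = -150
v[6] = 5(-150) - 5(-50) = -500
v[7] = 5(-500) - 5(-150) = -1750
v[8] = 5(-1750) - 5(-500) = -6250
v[9] = 5(-6250) - 5(-1750) = -22500
v[10] = 5(-22500) - 5(-6250) = -81250
v[11] = 5(-81250) - 5(-22500) = -293750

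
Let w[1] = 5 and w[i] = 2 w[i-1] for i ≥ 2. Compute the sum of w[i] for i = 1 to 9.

w[2] = 2*5 = 10
w[3] = 2*10 = 20
w[4] = 2*20 = 40
w[5] = 2*40 = 80
w[6] = 2*80 = 160
w[7] = 2*160 = 320
w[8] = 2*320 = 640
w[9] = 2*640 = 1280
Sum = 5 + 10 + 20 + 40 + 80 + 160 + 320 + 640 + 1280 = 2555

2555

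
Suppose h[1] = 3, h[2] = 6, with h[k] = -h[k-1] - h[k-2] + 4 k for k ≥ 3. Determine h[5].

10

h[3] = -6 - 3 + 12 = 3
h[4] = -3 - 6 + 16 = 7
h[5] = -7 - 3 + 20 = 10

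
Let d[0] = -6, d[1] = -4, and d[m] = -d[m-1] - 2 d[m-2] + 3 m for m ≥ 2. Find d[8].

d[2] = -(-4) - 2·(-6) + 6 = 22
d[3] = -22 - 2·(-4) + 9 = -5
d[4] = -(-5) - 2·22 + 12 = -27
d[5] = -(-27) - 2·(-5) + 15 = 52
d[6] = -52 - 2·(-27) + 18 = 20
d[7] = -20 - 2·52 + 21 = -103
d[8] = -(-103) - 2·20 + 24 = 87

87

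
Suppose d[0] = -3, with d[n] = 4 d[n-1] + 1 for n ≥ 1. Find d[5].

-2731

d[1] = 4(-3) + 1 = -11
d[2] = 4(-11) + 1 = -43
d[3] = 4(-43) + 1 = -171
d[4] = 4(-171) + 1 = -683
d[5] = 4(-683) + 1 = -2731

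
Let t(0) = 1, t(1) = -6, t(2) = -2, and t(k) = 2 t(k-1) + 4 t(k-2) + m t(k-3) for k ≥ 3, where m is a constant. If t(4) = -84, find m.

t(3) = -28 + m
t(4) = -64 - 4m
So -64 - 4m = -84, giving m = 5.

5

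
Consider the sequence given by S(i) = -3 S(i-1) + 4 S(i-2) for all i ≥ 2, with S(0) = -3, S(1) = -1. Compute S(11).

1677719

S(2) = -3*(-1) + 4*(-3) = -9
S(3) = -3*(-9) + 4*(-1) = 23
S(4) = -3*23 + 4*(-9) = -105
S(5) = -3*(-105) + 4*23 = 407
S(6) = -3*407 + 4*(-105) = -1641
S(7) = -3*(-1641) + 4*407 = 6551
S(8) = -3*6551 + 4*(-1641) = -26217
S(9) = -3*(-26217) + 4*6551 = 104855
S(10) = -3*104855 + 4*(-26217) = -419433
S(11) = -3*(-419433) + 4*104855 = 1677719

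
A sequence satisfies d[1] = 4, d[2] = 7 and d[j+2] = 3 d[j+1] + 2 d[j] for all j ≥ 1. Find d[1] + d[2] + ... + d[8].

d[3] = 3(7) + 2(4) = 29
d[4] = 3(29) + 2(7) = 101
d[5] = 3(101) + 2(29) = 361
d[6] = 3(361) + 2(101) = 1285
d[7] = 3(1285) + 2(361) = 4577
d[8] = 3(4577) + 2(1285) = 16301
Sum = 4 + 7 + 29 + 101 + 361 + 1285 + 4577 + 16301 = 22665

22665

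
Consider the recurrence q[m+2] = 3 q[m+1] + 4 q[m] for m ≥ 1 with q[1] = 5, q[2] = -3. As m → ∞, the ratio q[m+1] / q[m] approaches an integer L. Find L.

4

The characteristic equation is r^2 - 3r - 4 = 0, which factors as (r - 4)(r + 1) = 0.
So the roots are 4 and -1. Since |4| > |-1| and the coefficient of 4^m is non-zero, the ratio tends to 4.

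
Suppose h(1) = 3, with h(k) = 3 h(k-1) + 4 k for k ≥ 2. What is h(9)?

52467

h(2) = 3*3 + 8 = 17
h(3) = 3*17 + 12 = 63
h(4) = 3*63 + 16 = 205
h(5) = 3*205 + 20 = 635
h(6) = 3*635 + 24 = 1929
h(7) = 3*1929 + 28 = 5815
h(8) = 3*5815 + 32 = 17477
h(9) = 3*17477 + 36 = 52467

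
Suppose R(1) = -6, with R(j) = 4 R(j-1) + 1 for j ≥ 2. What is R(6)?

-5803

R(2) = 4(-6) + 1 = -23
R(3) = 4(-23) + 1 = -91
R(4) = 4(-91) + 1 = -363
R(5) = 4(-363) + 1 = -1451
R(6) = 4(-1451) + 1 = -5803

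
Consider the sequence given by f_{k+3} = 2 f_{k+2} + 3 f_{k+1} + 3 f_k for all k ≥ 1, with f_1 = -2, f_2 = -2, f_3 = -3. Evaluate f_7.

f_4 = 2·(-3) + 3·(-2) + 3·(-2) = -18
f_5 = 2·(-18) + 3·(-3) + 3·(-2) = -51
f_6 = 2·(-51) + 3·(-18) + 3·(-3) = -165
f_7 = 2·(-165) + 3·(-51) + 3·(-18) = -537

-537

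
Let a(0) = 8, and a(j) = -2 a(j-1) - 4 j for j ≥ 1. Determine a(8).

2264

a(1) = -2·8 - 4 = -20
a(2) = -2·(-20) - 8 = 32
a(3) = -2·32 - 12 = -76
a(4) = -2·(-76) - 16 = 136
a(5) = -2·136 - 20 = -292
a(6) = -2·(-292) - 24 = 560
a(7) = -2·560 - 28 = -1148
a(8) = -2·(-1148) - 32 = 2264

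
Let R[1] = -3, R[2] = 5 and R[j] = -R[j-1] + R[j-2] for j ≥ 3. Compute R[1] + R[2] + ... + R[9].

-90

R[3] = -5 + (-3) = -8
R[4] = -(-8) + 5 = 13
R[5] = -13 + (-8) = -21
R[6] = -(-21) + 13 = 34
R[7] = -34 + (-21) = -55
R[8] = -(-55) + 34 = 89
R[9] = -89 + (-55) = -144
Sum = (-3) + 5 + (-8) + 13 + (-21) + 34 + (-55) + 89 + (-144) = -90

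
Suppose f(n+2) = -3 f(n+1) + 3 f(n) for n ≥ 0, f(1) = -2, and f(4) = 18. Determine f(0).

-2

Let f(0) = y.
f(2) = 6 + 3y
f(3) = -24 - 9y
f(4) = 90 + 36y
So 90 + 36y = 18, giving y = -2.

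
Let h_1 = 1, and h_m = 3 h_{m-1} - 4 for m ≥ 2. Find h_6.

-241

h_2 = 3*1 - 4 = -1
h_3 = 3*(-1) - 4 = -7
h_4 = 3*(-7) - 4 = -25
h_5 = 3*(-25) - 4 = -79
h_6 = 3*(-79) - 4 = -241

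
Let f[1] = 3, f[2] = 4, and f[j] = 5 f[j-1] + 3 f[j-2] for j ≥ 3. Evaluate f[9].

822053

f[3] = 5(4) + 3(3) = 29
f[4] = 5(29) + 3(4) = 157
f[5] = 5(157) + 3(29) = 872
f[6] = 5(872) + 3(157) = 4831
f[7] = 5(4831) + 3(872) = 26771
f[8] = 5(26771) + 3(4831) = 148348
f[9] = 5(148348) + 3(26771) = 822053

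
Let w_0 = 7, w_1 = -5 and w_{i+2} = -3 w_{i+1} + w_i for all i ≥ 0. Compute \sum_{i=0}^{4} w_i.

188

w_2 = -3(-5) + 7 = 22
w_3 = -3(22) + (-5) = -71
w_4 = -3(-71) + 22 = 235
Sum = 7 + (-5) + 22 + (-71) + 235 = 188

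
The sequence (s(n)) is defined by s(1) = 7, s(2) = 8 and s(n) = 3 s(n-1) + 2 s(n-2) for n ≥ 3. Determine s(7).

5906

s(3) = 3·8 + 2·7 = 38
s(4) = 3·38 + 2·8 = 130
s(5) = 3·130 + 2·38 = 466
s(6) = 3·466 + 2·130 = 1658
s(7) = 3·1658 + 2·466 = 5906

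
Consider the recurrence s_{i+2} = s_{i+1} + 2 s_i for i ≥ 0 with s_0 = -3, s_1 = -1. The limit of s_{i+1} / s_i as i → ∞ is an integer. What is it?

2

The characteristic equation is r^2 - r - 2 = 0, which factors as (r - 2)(r + 1) = 0.
So the roots are 2 and -1. Since |2| > |-1| and the coefficient of 2^i is non-zero, the ratio tends to 2.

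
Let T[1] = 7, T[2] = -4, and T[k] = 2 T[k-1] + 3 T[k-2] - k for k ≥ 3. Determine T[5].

T[3] = 2*(-4) + 3*7 - 3 = 10
T[4] = 2*10 + 3*(-4) - 4 = 4
T[5] = 2*4 + 3*10 - 5 = 33

33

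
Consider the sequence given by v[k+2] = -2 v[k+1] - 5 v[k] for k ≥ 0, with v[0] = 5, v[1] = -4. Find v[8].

v[2] = -2·(-4) - 5·5 = -17
v[3] = -2·(-17) - 5·(-4) = 54
v[4] = -2·54 - 5·(-17) = -23
v[5] = -2·(-23) - 5·54 = -224
v[6] = -2·(-224) - 5·(-23) = 563
v[7] = -2·563 - 5·(-224) = -6
v[8] = -2·(-6) - 5·563 = -2803

-2803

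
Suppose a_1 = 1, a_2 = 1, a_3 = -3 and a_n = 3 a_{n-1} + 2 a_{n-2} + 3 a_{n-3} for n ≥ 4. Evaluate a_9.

-3201

a_4 = 3(-3) + 2(1) + 3(1) = -4
a_5 = 3(-4) + 2(-3) + 3(1) = -15
a_6 = 3(-15) + 2(-4) + 3(-3) = -62
a_7 = 3(-62) + 2(-15) + 3(-4) = -228
a_8 = 3(-228) + 2(-62) + 3(-15) = -853
a_9 = 3(-853) + 2(-228) + 3(-62) = -3201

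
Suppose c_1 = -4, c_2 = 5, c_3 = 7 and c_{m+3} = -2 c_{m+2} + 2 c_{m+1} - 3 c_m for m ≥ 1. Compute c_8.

c_4 = -2(7) + 2(5) - 3(-4) = 8
c_5 = -2(8) + 2(7) - 3(5) = -17
c_6 = -2(-17) + 2(8) - 3(7) = 29
c_7 = -2(29) + 2(-17) - 3(8) = -116
c_8 = -2(-116) + 2(29) - 3(-17) = 341

341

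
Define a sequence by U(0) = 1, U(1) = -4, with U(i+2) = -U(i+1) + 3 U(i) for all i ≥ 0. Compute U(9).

U(2) = -(-4) + 3(1) = 7
U(3) = -7 + 3(-4) = -19
U(4) = -(-19) + 3(7) = 40
U(5) = -40 + 3(-19) = -97
U(6) = -(-97) + 3(40) = 217
U(7) = -217 + 3(-97) = -508
U(8) = -(-508) + 3(217) = 1159
U(9) = -1159 + 3(-508) = -2683

-2683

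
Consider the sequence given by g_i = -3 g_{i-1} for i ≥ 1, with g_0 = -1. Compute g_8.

-6561

g_1 = -3*(-1) = 3
g_2 = -3*3 = -9
g_3 = -3*(-9) = 27
g_4 = -3*27 = -81
g_5 = -3*(-81) = 243
g_6 = -3*243 = -729
g_7 = -3*(-729) = 2187
g_8 = -3*2187 = -6561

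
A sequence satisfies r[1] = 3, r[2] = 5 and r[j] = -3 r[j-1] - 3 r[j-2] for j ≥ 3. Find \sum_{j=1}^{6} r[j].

68

r[3] = -3*5 - 3*3 = -24
r[4] = -3*(-24) - 3*5 = 57
r[5] = -3*57 - 3*(-24) = -99
r[6] = -3*(-99) - 3*57 = 126
Sum = 3 + 5 + (-24) + 57 + (-99) + 126 = 68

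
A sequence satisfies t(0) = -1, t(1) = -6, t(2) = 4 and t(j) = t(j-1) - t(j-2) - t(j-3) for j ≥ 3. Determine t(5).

-2

t(3) = 4 - (-6) - (-1) = 11
t(4) = 11 - 4 - (-6) = 13
t(5) = 13 - 11 - 4 = -2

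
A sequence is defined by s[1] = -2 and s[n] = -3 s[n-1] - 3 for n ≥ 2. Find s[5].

s[2] = -3*(-2) - 3 = 3
s[3] = -3*3 - 3 = -12
s[4] = -3*(-12) - 3 = 33
s[5] = -3*33 - 3 = -102

-102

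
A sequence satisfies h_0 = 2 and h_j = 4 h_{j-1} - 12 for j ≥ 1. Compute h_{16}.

The fixed point is -12/(1 - 4) = 4, so h_j - 4 = 4(h_{j-1} - 4).
Hence h_j = -2·4^j + 4.
h_{16} = -2·4^{16} + 4 = -2·4294967296 + 4 = -8589934588.

-8589934588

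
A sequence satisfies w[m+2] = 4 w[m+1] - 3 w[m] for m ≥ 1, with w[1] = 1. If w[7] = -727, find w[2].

Let w[2] = x.
w[3] = -3 + 4x
w[4] = -12 + 13x
w[5] = -39 + 40x
w[6] = -120 + 121x
w[7] = -363 + 364x
So -363 + 364x = -727, giving x = -1.

-1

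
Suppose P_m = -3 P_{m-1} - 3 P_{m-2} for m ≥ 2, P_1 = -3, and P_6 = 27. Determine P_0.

Let P_0 = v.
P_2 = 9 - 3v
P_3 = -18 + 9v
P_4 = 27 - 18v
P_5 = -27 + 27v
P_6 = -27v
So -27v = 27, giving v = -1.

-1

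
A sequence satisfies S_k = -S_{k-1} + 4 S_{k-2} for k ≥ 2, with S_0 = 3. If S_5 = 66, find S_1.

6

Let S_1 = v.
S_2 = 12 - v
S_3 = -12 + 5v
S_4 = 60 - 9v
S_5 = -108 + 29v
So -108 + 29v = 66, giving v = 6.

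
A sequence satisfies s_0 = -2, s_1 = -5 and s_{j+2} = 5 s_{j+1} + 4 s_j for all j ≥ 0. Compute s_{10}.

s_2 = 5*(-5) + 4*(-2) = -33
s_3 = 5*(-33) + 4*(-5) = -185
s_4 = 5*(-185) + 4*(-33) = -1057
s_5 = 5*(-1057) + 4*(-185) = -6025
s_6 = 5*(-6025) + 4*(-1057) = -34353
s_7 = 5*(-34353) + 4*(-6025) = -195865
s_8 = 5*(-195865) + 4*(-34353) = -1116737
s_9 = 5*(-1116737) + 4*(-195865) = -6367145
s_{10} = 5*(-6367145) + 4*(-1116737) = -36302673

-36302673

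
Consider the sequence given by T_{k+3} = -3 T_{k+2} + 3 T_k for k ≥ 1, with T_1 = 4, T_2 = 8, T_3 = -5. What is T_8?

T_4 = -3(-5) + 3(4) = 27
T_5 = -3(27) + 3(8) = -57
T_6 = -3(-57) + 3(-5) = 156
T_7 = -3(156) + 3(27) = -387
T_8 = -3(-387) + 3(-57) = 990

990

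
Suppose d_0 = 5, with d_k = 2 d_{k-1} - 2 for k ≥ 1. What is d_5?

98

d_1 = 2*5 - 2 = 8
d_2 = 2*8 - 2 = 14
d_3 = 2*14 - 2 = 26
d_4 = 2*26 - 2 = 50
d_5 = 2*50 - 2 = 98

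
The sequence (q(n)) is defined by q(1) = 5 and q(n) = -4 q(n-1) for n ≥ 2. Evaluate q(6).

-5120

q(2) = -4·5 = -20
q(3) = -4·(-20) = 80
q(4) = -4·80 = -320
q(5) = -4·(-320) = 1280
q(6) = -4·1280 = -5120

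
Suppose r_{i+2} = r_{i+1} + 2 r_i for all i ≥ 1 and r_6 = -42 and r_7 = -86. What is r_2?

-2

Rearranging, r_{i-2} = (r_i - r_{i-1}) / 2.
r_5 = (-86 - (-42)) / 2 = -44/2 = -22
r_4 = (-42 - (-22)) / 2 = -20/2 = -10
r_3 = (-22 - (-10)) / 2 = -12/2 = -6
r_2 = (-10 - (-6)) / 2 = -4/2 = -2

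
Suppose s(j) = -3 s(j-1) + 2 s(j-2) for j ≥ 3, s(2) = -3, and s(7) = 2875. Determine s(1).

Let s(1) = y.
s(3) = 9 + 2y
s(4) = -33 - 6y
s(5) = 117 + 22y
s(6) = -417 - 78y
s(7) = 1485 + 278y
So 1485 + 278y = 2875, giving y = 5.

5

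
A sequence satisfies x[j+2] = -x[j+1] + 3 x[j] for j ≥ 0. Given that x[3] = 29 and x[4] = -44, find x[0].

1

Rearranging, x[j-2] = (x[j] + x[j-1]) / 3.
x[2] = (-44 + 29) / 3 = -15/3 = -5
x[1] = (29 + (-5)) / 3 = 24/3 = 8
x[0] = (-5 + 8) / 3 = 3/3 = 1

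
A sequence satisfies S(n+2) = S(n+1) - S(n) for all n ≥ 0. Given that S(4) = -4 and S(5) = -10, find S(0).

Rearranging, S(n-2) = -(S(n) - S(n-1)).
S(3) = -(-10 - (-4)) = 6
S(2) = -(-4 - 6) = 10
S(1) = -(6 - 10) = 4
S(0) = -(10 - 4) = -6

-6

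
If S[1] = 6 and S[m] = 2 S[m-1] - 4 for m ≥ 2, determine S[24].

The fixed point is -4/(1 - 2) = 4, so S[m] - 4 = 2(S[m-1] - 4).
Hence S[m] = 2·2^{m-1} + 4.
S[24] = 2·2^{23} + 4 = 2·8388608 + 4 = 16777220.

16777220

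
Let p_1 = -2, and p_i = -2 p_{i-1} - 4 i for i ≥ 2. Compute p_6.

p_2 = -2*(-2) - 8 = -4
p_3 = -2*(-4) - 12 = -4
p_4 = -2*(-4) - 16 = -8
p_5 = -2*(-8) - 20 = -4
p_6 = -2*(-4) - 24 = -16

-16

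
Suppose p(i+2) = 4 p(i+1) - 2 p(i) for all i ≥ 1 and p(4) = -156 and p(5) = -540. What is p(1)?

Rearranging, p(i-2) = (p(i) - 4 p(i-1)) / -2.
p(3) = (-540 - 4(-156)) / -2 = 84/-2 = -42
p(2) = (-156 - 4(-42)) / -2 = 12/-2 = -6
p(1) = (-42 - 4(-6)) / -2 = -18/-2 = 9

9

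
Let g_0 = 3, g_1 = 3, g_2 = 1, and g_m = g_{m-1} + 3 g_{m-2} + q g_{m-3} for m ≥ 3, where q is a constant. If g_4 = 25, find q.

g_3 = 10 + 3q
g_4 = 13 + 6q
So 13 + 6q = 25, giving q = 2.

2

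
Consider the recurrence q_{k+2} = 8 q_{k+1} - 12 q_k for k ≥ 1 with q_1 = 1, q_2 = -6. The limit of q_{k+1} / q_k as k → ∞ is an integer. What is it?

6

The characteristic equation is r^2 - 8r + 12 = 0, which factors as (r - 6)(r - 2) = 0.
So the roots are 6 and 2. Since |6| > |2| and the coefficient of 6^k is non-zero, the ratio tends to 6.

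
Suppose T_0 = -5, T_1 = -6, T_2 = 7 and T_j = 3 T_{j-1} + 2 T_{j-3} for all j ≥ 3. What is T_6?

T_3 = 3·7 + 2·(-5) = 11
T_4 = 3·11 + 2·(-6) = 21
T_5 = 3·21 + 2·7 = 77
T_6 = 3·77 + 2·11 = 253

253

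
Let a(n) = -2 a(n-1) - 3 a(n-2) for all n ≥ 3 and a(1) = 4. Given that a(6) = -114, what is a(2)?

Let a(2) = y.
a(3) = -12 - 2y
a(4) = 24 + y
a(5) = -12 + 4y
a(6) = -48 - 11y
So -48 - 11y = -114, giving y = 6.

6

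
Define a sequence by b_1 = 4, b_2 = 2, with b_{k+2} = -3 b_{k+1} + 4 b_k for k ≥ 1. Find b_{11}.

419434

b_3 = -3*2 + 4*4 = 10
b_4 = -3*10 + 4*2 = -22
b_5 = -3*(-22) + 4*10 = 106
b_6 = -3*106 + 4*(-22) = -406
b_7 = -3*(-406) + 4*106 = 1642
b_8 = -3*1642 + 4*(-406) = -6550
b_9 = -3*(-6550) + 4*1642 = 26218
b_{10} = -3*26218 + 4*(-6550) = -104854
b_{11} = -3*(-104854) + 4*26218 = 419434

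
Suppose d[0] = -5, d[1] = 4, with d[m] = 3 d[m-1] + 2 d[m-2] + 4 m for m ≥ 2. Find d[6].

2430

d[2] = 3*4 + 2*(-5) + 8 = 10
d[3] = 3*10 + 2*4 + 12 = 50
d[4] = 3*50 + 2*10 + 16 = 186
d[5] = 3*186 + 2*50 + 20 = 678
d[6] = 3*678 + 2*186 + 24 = 2430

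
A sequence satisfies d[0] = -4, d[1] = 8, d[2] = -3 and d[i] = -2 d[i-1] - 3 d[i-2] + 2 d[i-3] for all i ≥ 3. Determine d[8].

d[3] = -2*(-3) - 3*8 + 2*(-4) = -26
d[4] = -2*(-26) - 3*(-3) + 2*8 = 77
d[5] = -2*77 - 3*(-26) + 2*(-3) = -82
d[6] = -2*(-82) - 3*77 + 2*(-26) = -119
d[7] = -2*(-119) - 3*(-82) + 2*77 = 638
d[8] = -2*638 - 3*(-119) + 2*(-82) = -1083

-1083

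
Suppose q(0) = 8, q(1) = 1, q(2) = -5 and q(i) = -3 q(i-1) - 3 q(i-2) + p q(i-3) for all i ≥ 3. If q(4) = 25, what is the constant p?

q(3) = 12 + 8p
q(4) = -21 - 23p
So -21 - 23p = 25, giving p = -2.

-2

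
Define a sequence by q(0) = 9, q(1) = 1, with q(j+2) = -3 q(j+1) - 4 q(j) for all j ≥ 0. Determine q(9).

q(2) = -3*1 - 4*9 = -39
q(3) = -3*(-39) - 4*1 = 113
q(4) = -3*113 - 4*(-39) = -183
q(5) = -3*(-183) - 4*113 = 97
q(6) = -3*97 - 4*(-183) = 441
q(7) = -3*441 - 4*97 = -1711
q(8) = -3*(-1711) - 4*441 = 3369
q(9) = -3*3369 - 4*(-1711) = -3263

-3263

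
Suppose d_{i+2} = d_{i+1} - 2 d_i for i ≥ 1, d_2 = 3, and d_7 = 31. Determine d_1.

8

Let d_1 = v.
d_3 = 3 - 2v
d_4 = -3 - 2v
d_5 = -9 + 2v
d_6 = -3 + 6v
d_7 = 15 + 2v
So 15 + 2v = 31, giving v = 8.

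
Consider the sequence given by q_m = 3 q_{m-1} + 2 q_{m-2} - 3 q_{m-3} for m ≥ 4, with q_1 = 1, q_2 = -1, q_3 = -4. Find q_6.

-190

q_4 = 3(-4) + 2(-1) - 3(1) = -17
q_5 = 3(-17) + 2(-4) - 3(-1) = -56
q_6 = 3(-56) + 2(-17) - 3(-4) = -190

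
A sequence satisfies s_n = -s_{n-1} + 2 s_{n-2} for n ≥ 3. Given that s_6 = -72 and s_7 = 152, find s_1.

Rearranging, s_{n-2} = (s_n + s_{n-1}) / 2.
s_5 = (152 + (-72)) / 2 = 80/2 = 40
s_4 = (-72 + 40) / 2 = -32/2 = -16
s_3 = (40 + (-16)) / 2 = 24/2 = 12
s_2 = (-16 + 12) / 2 = -4/2 = -2
s_1 = (12 + (-2)) / 2 = 10/2 = 5

5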